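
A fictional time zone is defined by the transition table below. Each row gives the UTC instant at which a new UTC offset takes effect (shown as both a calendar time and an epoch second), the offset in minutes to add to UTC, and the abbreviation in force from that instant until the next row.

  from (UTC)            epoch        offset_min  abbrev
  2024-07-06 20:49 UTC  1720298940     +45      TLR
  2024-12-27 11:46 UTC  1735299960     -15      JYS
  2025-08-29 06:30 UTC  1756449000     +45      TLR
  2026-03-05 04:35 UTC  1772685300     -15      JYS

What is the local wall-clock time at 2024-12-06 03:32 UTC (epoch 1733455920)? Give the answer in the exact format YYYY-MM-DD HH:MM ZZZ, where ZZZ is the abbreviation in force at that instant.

2024-12-06 04:17 TLR

Query: 2024-12-06 03:32 UTC
Rule 1/4 (TLR, +00:45): 2024-07-06 20:49 UTC ≤ query < 2024-12-27 11:46 UTC
3·60 + 32 + 45 = 257 min
257 = 0·1440 + 257; 257 = 4·60 + 17 → 04:17, same day
→ 2024-12-06 04:17 TLR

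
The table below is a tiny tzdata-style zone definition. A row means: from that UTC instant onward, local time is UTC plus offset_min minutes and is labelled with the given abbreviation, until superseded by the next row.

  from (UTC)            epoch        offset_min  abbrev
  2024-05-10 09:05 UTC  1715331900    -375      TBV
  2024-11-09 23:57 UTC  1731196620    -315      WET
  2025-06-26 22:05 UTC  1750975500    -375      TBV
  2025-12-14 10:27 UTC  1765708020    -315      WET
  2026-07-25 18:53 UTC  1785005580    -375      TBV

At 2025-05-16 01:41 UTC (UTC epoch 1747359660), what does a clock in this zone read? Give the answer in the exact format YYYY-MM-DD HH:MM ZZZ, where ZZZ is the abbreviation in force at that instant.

Query: 2025-05-16 01:41 UTC
Rule 2/5 (WET, -05:15): 2024-11-09 23:57 UTC ≤ query < 2025-06-26 22:05 UTC
1·60 + 41 - 315 = -214 min
-214 = -1·1440 + 1226; 1226 = 20·60 + 26 → 20:26, 2025-05-16 - 1 day = 2025-05-15
→ 2025-05-15 20:26 WET

2025-05-15 20:26 WET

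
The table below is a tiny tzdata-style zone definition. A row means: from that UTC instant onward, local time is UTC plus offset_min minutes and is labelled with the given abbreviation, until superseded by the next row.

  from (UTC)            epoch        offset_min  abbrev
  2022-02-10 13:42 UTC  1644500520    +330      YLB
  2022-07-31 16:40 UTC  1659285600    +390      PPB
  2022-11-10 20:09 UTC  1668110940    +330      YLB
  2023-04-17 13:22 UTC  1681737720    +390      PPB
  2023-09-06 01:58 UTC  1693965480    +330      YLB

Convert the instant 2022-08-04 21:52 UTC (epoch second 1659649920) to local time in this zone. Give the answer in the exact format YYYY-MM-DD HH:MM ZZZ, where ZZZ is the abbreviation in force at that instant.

2022-08-05 04:22 PPB

Query: 2022-08-04 21:52 UTC
Rule 2/5 (PPB, +06:30): 2022-07-31 16:40 UTC ≤ query < 2022-11-10 20:09 UTC
21·60 + 52 + 390 = 1702 min
1702 = 1·1440 + 262; 262 = 4·60 + 22 → 04:22, 2022-08-04 + 1 day = 2022-08-05
→ 2022-08-05 04:22 PPB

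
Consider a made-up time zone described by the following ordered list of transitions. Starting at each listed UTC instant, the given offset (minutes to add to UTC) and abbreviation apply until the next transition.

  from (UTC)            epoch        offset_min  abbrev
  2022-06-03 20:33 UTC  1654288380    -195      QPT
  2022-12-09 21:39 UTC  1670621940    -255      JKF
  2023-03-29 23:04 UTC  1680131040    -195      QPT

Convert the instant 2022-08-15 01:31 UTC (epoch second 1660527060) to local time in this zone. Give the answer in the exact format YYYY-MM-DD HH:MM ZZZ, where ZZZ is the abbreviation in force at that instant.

Query: 2022-08-15 01:31 UTC
Rule 1/3 (QPT, -03:15): 2022-06-03 20:33 UTC ≤ query < 2022-12-09 21:39 UTC
1·60 + 31 - 195 = -104 min
-104 = -1·1440 + 1336; 1336 = 22·60 + 16 → 22:16, 2022-08-15 - 1 day = 2022-08-14
→ 2022-08-14 22:16 QPT

2022-08-14 22:16 QPT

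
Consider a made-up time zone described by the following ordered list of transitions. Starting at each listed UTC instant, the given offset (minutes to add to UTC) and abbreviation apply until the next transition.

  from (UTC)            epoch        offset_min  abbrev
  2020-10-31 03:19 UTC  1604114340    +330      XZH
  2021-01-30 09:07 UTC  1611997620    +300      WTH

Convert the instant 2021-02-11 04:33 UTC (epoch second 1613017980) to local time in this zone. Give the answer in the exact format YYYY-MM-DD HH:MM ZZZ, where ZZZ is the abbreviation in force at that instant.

2021-02-11 09:33 WTH

Query: 2021-02-11 04:33 UTC
Rule 2/2 (WTH, +05:00): 2021-01-30 09:07 UTC ≤ query < +∞
4·60 + 33 + 300 = 573 min
573 = 0·1440 + 573; 573 = 9·60 + 33 → 09:33, same day
→ 2021-02-11 09:33 WTH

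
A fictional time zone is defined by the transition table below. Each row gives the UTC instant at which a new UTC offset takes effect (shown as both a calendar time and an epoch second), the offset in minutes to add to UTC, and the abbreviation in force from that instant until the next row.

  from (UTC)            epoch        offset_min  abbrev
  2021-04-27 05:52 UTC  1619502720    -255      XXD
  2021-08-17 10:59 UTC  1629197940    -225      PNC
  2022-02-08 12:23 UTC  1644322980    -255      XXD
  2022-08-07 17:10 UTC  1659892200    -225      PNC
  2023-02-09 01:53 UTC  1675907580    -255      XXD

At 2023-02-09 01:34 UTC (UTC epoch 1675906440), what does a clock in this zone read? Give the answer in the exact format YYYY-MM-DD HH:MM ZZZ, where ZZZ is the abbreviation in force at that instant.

Query: 2023-02-09 01:34 UTC
Rule 4/5 (PNC, -03:45): 2022-08-07 17:10 UTC ≤ query < 2023-02-09 01:53 UTC
1·60 + 34 - 225 = -131 min
-131 = -1·1440 + 1309; 1309 = 21·60 + 49 → 21:49, 2023-02-09 - 1 day = 2023-02-08
→ 2023-02-08 21:49 PNC

2023-02-08 21:49 PNC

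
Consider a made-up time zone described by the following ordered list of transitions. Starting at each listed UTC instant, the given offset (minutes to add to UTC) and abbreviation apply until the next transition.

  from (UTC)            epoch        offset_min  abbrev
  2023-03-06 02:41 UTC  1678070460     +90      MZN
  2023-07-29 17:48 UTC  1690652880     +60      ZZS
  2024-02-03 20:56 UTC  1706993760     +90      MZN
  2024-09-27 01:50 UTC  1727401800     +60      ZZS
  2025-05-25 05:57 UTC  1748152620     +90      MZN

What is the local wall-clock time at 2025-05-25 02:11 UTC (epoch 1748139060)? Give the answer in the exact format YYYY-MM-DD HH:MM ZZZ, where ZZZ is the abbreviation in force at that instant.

Query: 2025-05-25 02:11 UTC
Rule 4/5 (ZZS, +01:00): 2024-09-27 01:50 UTC ≤ query < 2025-05-25 05:57 UTC
2·60 + 11 + 60 = 191 min
191 = 0·1440 + 191; 191 = 3·60 + 11 → 03:11, same day
→ 2025-05-25 03:11 ZZS

2025-05-25 03:11 ZZS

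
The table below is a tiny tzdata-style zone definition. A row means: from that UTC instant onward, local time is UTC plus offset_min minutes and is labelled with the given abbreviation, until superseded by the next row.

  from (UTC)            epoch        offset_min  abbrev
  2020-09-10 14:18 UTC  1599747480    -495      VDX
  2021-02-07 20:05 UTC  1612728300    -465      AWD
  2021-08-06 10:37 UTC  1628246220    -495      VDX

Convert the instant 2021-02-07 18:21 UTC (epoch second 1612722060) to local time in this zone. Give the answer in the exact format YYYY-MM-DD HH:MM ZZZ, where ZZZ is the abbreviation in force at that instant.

2021-02-07 10:06 VDX

Query: 2021-02-07 18:21 UTC
Rule 1/3 (VDX, -08:15): 2020-09-10 14:18 UTC ≤ query < 2021-02-07 20:05 UTC
18·60 + 21 - 495 = 606 min
606 = 0·1440 + 606; 606 = 10·60 + 6 → 10:06, same day
→ 2021-02-07 10:06 VDX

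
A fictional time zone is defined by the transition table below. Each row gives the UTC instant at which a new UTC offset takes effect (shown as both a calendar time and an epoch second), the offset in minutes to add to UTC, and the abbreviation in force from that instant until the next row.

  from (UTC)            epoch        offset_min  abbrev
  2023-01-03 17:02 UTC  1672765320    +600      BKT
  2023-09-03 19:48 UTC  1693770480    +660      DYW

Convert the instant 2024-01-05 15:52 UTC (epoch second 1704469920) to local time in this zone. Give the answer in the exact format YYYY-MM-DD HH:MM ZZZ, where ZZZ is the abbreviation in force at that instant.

2024-01-06 02:52 DYW

Query: 2024-01-05 15:52 UTC
Rule 2/2 (DYW, +11:00): 2023-09-03 19:48 UTC ≤ query < +∞
15·60 + 52 + 660 = 1612 min
1612 = 1·1440 + 172; 172 = 2·60 + 52 → 02:52, 2024-01-05 + 1 day = 2024-01-06
→ 2024-01-06 02:52 DYW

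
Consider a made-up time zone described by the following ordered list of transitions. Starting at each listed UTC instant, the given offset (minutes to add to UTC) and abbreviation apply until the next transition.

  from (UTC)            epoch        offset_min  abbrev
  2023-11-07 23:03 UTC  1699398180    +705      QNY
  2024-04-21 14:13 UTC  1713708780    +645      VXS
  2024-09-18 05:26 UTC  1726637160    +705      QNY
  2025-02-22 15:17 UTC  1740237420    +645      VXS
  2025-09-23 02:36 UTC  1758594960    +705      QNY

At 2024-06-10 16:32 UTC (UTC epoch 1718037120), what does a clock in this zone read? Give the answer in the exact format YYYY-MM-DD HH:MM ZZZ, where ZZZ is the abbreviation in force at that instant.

Query: 2024-06-10 16:32 UTC
Rule 2/5 (VXS, +10:45): 2024-04-21 14:13 UTC ≤ query < 2024-09-18 05:26 UTC
16·60 + 32 + 645 = 1637 min
1637 = 1·1440 + 197; 197 = 3·60 + 17 → 03:17, 2024-06-10 + 1 day = 2024-06-11
→ 2024-06-11 03:17 VXS

2024-06-11 03:17 VXS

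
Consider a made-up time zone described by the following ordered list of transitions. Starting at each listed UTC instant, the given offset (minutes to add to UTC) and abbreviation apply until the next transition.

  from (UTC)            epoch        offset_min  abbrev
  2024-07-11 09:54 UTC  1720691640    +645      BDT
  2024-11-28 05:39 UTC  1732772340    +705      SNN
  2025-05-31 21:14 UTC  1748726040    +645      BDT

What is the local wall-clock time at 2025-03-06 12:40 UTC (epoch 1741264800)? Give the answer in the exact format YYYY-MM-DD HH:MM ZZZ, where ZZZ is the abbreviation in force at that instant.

2025-03-07 00:25 SNN

Query: 2025-03-06 12:40 UTC
Rule 2/3 (SNN, +11:45): 2024-11-28 05:39 UTC ≤ query < 2025-05-31 21:14 UTC
12·60 + 40 + 705 = 1465 min
1465 = 1·1440 + 25; 25 = 0·60 + 25 → 00:25, 2025-03-06 + 1 day = 2025-03-07
→ 2025-03-07 00:25 SNN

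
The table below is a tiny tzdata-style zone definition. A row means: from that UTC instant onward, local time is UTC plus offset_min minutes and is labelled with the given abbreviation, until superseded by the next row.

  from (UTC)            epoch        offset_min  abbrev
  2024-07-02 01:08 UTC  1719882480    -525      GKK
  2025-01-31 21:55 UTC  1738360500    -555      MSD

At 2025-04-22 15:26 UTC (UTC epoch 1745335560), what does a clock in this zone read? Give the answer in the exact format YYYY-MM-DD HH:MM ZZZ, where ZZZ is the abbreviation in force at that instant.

Query: 2025-04-22 15:26 UTC
Rule 2/2 (MSD, -09:15): 2025-01-31 21:55 UTC ≤ query < +∞
15·60 + 26 - 555 = 371 min
371 = 0·1440 + 371; 371 = 6·60 + 11 → 06:11, same day
→ 2025-04-22 06:11 MSD

2025-04-22 06:11 MSD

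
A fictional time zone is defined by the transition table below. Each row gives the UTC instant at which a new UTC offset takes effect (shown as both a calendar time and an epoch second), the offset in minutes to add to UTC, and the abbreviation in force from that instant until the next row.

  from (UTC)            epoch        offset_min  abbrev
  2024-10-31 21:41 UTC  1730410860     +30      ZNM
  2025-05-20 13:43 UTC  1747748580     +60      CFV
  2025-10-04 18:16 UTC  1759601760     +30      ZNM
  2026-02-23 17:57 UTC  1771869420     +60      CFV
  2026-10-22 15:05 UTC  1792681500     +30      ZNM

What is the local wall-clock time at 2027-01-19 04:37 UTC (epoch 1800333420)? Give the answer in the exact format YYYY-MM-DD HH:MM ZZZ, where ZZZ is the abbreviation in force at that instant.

2027-01-19 05:07 ZNM

Query: 2027-01-19 04:37 UTC
Rule 5/5 (ZNM, +00:30): 2026-10-22 15:05 UTC ≤ query < +∞
4·60 + 37 + 30 = 307 min
307 = 0·1440 + 307; 307 = 5·60 + 7 → 05:07, same day
→ 2027-01-19 05:07 ZNM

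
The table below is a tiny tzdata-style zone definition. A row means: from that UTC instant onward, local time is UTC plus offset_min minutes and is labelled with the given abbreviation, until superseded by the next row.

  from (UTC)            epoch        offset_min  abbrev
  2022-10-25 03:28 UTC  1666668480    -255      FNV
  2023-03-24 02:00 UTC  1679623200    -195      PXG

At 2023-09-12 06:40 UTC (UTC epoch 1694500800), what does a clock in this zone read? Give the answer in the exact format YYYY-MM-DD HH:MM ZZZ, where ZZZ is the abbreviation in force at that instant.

2023-09-12 03:25 PXG

Query: 2023-09-12 06:40 UTC
Rule 2/2 (PXG, -03:15): 2023-03-24 02:00 UTC ≤ query < +∞
6·60 + 40 - 195 = 205 min
205 = 0·1440 + 205; 205 = 3·60 + 25 → 03:25, same day
→ 2023-09-12 03:25 PXG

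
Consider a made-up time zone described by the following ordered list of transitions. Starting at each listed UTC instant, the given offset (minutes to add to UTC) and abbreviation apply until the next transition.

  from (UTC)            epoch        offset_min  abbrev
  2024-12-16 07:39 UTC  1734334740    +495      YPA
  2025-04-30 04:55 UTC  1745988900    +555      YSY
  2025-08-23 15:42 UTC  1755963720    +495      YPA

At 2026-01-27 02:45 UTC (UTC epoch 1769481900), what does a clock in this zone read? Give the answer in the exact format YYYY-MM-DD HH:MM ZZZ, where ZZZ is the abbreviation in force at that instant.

2026-01-27 11:00 YPA

Query: 2026-01-27 02:45 UTC
Rule 3/3 (YPA, +08:15): 2025-08-23 15:42 UTC ≤ query < +∞
2·60 + 45 + 495 = 660 min
660 = 0·1440 + 660; 660 = 11·60 + 0 → 11:00, same day
→ 2026-01-27 11:00 YPA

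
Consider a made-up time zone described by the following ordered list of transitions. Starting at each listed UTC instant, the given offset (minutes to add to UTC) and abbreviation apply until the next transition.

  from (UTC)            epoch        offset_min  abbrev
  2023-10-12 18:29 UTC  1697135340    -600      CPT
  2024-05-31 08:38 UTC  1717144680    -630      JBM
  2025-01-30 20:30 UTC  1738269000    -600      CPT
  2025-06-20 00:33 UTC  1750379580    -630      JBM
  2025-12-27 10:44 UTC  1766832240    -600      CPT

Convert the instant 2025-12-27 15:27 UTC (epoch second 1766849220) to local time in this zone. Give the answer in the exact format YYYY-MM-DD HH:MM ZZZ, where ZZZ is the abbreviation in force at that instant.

2025-12-27 05:27 CPT

Query: 2025-12-27 15:27 UTC
Rule 5/5 (CPT, -10:00): 2025-12-27 10:44 UTC ≤ query < +∞
15·60 + 27 - 600 = 327 min
327 = 0·1440 + 327; 327 = 5·60 + 27 → 05:27, same day
→ 2025-12-27 05:27 CPT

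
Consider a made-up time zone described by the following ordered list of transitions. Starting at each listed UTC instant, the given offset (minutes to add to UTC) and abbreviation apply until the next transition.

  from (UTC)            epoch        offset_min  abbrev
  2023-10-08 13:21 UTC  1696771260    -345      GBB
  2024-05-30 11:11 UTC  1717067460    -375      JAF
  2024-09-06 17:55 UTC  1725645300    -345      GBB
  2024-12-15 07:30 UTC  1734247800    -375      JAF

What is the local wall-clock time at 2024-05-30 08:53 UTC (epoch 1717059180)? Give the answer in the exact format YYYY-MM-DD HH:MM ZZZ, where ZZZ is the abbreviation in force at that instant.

Query: 2024-05-30 08:53 UTC
Rule 1/4 (GBB, -05:45): 2023-10-08 13:21 UTC ≤ query < 2024-05-30 11:11 UTC
8·60 + 53 - 345 = 188 min
188 = 0·1440 + 188; 188 = 3·60 + 8 → 03:08, same day
→ 2024-05-30 03:08 GBB

2024-05-30 03:08 GBB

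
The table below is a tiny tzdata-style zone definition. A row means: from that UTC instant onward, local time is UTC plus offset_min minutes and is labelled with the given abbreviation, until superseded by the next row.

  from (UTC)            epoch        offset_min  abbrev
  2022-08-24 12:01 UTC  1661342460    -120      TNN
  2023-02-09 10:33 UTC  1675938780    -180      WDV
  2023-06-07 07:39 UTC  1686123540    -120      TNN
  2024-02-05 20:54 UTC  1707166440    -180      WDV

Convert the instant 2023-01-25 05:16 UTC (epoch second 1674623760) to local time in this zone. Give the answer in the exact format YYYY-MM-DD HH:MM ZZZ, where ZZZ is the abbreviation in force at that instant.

Query: 2023-01-25 05:16 UTC
Rule 1/4 (TNN, -02:00): 2022-08-24 12:01 UTC ≤ query < 2023-02-09 10:33 UTC
5·60 + 16 - 120 = 196 min
196 = 0·1440 + 196; 196 = 3·60 + 16 → 03:16, same day
→ 2023-01-25 03:16 TNN

2023-01-25 03:16 TNN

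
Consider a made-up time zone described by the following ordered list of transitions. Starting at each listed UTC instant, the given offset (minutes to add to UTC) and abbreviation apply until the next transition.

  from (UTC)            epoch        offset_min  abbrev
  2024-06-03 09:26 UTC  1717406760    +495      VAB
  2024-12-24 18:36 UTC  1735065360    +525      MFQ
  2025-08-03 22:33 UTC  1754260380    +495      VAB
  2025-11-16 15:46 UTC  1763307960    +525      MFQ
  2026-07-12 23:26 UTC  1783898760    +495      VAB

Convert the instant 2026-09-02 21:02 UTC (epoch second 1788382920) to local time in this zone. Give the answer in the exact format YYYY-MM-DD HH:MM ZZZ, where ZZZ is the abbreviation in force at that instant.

2026-09-03 05:17 VAB

Query: 2026-09-02 21:02 UTC
Rule 5/5 (VAB, +08:15): 2026-07-12 23:26 UTC ≤ query < +∞
21·60 + 2 + 495 = 1757 min
1757 = 1·1440 + 317; 317 = 5·60 + 17 → 05:17, 2026-09-02 + 1 day = 2026-09-03
→ 2026-09-03 05:17 VAB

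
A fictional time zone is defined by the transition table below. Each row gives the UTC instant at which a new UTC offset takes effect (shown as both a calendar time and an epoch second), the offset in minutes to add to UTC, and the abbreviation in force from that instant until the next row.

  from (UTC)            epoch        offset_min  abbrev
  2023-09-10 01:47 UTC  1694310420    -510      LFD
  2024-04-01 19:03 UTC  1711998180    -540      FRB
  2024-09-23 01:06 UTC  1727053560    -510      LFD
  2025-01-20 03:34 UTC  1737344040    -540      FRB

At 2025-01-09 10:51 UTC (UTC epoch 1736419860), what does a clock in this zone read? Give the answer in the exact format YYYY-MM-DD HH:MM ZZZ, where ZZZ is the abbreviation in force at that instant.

2025-01-09 02:21 LFD

Query: 2025-01-09 10:51 UTC
Rule 3/4 (LFD, -08:30): 2024-09-23 01:06 UTC ≤ query < 2025-01-20 03:34 UTC
10·60 + 51 - 510 = 141 min
141 = 0·1440 + 141; 141 = 2·60 + 21 → 02:21, same day
→ 2025-01-09 02:21 LFD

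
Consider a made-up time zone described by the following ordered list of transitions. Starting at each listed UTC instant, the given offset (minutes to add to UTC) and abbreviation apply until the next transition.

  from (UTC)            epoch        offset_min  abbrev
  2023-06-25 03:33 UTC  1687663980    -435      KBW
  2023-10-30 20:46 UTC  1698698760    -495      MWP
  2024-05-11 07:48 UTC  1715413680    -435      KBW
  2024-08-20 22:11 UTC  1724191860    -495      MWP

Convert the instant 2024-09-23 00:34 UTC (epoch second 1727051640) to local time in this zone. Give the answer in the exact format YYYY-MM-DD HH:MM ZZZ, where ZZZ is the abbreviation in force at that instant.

2024-09-22 16:19 MWP

Query: 2024-09-23 00:34 UTC
Rule 4/4 (MWP, -08:15): 2024-08-20 22:11 UTC ≤ query < +∞
0·60 + 34 - 495 = -461 min
-461 = -1·1440 + 979; 979 = 16·60 + 19 → 16:19, 2024-09-23 - 1 day = 2024-09-22
→ 2024-09-22 16:19 MWP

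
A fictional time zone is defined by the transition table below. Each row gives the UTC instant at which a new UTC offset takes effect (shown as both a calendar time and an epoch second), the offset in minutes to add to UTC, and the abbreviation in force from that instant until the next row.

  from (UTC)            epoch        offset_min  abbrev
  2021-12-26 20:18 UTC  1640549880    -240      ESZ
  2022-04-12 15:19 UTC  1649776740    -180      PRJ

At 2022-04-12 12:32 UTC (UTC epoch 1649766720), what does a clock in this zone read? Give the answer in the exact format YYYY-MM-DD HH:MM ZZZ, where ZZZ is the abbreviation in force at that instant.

Query: 2022-04-12 12:32 UTC
Rule 1/2 (ESZ, -04:00): 2021-12-26 20:18 UTC ≤ query < 2022-04-12 15:19 UTC
12·60 + 32 - 240 = 512 min
512 = 0·1440 + 512; 512 = 8·60 + 32 → 08:32, same day
→ 2022-04-12 08:32 ESZ

2022-04-12 08:32 ESZ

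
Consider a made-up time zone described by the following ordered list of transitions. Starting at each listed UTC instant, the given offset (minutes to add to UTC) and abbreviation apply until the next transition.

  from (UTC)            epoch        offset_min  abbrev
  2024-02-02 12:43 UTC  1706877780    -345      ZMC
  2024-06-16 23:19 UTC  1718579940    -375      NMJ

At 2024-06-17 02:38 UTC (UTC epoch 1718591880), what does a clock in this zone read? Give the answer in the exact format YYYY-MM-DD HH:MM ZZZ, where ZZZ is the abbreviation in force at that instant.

Query: 2024-06-17 02:38 UTC
Rule 2/2 (NMJ, -06:15): 2024-06-16 23:19 UTC ≤ query < +∞
2·60 + 38 - 375 = -217 min
-217 = -1·1440 + 1223; 1223 = 20·60 + 23 → 20:23, 2024-06-17 - 1 day = 2024-06-16
→ 2024-06-16 20:23 NMJ

2024-06-16 20:23 NMJ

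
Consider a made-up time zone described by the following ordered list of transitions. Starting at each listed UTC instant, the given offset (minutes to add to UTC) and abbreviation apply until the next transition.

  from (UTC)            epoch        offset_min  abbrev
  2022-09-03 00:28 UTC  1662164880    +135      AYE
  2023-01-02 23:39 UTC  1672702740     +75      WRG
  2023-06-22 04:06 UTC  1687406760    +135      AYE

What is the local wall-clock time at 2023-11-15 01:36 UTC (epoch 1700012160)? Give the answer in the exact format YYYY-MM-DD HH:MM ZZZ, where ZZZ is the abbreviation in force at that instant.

Query: 2023-11-15 01:36 UTC
Rule 3/3 (AYE, +02:15): 2023-06-22 04:06 UTC ≤ query < +∞
1·60 + 36 + 135 = 231 min
231 = 0·1440 + 231; 231 = 3·60 + 51 → 03:51, same day
→ 2023-11-15 03:51 AYE

2023-11-15 03:51 AYE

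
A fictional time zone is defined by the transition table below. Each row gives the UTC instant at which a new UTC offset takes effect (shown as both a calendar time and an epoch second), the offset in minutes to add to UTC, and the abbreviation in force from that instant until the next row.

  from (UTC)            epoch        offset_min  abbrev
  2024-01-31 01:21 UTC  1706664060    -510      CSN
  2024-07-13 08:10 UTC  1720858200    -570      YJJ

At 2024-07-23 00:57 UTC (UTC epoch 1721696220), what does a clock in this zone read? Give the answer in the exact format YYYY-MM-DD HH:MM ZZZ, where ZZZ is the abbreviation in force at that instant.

Query: 2024-07-23 00:57 UTC
Rule 2/2 (YJJ, -09:30): 2024-07-13 08:10 UTC ≤ query < +∞
0·60 + 57 - 570 = -513 min
-513 = -1·1440 + 927; 927 = 15·60 + 27 → 15:27, 2024-07-23 - 1 day = 2024-07-22
→ 2024-07-22 15:27 YJJ

2024-07-22 15:27 YJJ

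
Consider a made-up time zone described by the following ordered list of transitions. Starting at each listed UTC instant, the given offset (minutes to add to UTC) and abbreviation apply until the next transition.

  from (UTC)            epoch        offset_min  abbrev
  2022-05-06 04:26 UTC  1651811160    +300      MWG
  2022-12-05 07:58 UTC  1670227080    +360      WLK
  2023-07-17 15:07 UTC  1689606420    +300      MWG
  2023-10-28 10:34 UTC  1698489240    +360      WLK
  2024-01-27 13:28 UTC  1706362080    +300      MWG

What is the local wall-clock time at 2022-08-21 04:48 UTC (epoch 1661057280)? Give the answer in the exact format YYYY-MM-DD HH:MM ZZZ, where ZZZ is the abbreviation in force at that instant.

2022-08-21 09:48 MWG

Query: 2022-08-21 04:48 UTC
Rule 1/5 (MWG, +05:00): 2022-05-06 04:26 UTC ≤ query < 2022-12-05 07:58 UTC
4·60 + 48 + 300 = 588 min
588 = 0·1440 + 588; 588 = 9·60 + 48 → 09:48, same day
→ 2022-08-21 09:48 MWG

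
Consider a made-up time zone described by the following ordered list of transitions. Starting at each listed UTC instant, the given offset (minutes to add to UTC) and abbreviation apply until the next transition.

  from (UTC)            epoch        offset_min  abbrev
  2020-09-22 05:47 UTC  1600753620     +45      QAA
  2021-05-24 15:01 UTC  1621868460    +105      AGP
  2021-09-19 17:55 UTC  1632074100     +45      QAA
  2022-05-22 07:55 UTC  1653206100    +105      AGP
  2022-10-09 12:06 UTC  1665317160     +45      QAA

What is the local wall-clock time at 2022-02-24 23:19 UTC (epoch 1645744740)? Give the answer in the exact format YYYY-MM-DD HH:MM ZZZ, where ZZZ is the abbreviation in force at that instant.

Query: 2022-02-24 23:19 UTC
Rule 3/5 (QAA, +00:45): 2021-09-19 17:55 UTC ≤ query < 2022-05-22 07:55 UTC
23·60 + 19 + 45 = 1444 min
1444 = 1·1440 + 4; 4 = 0·60 + 4 → 00:04, 2022-02-24 + 1 day = 2022-02-25
→ 2022-02-25 00:04 QAA

2022-02-25 00:04 QAA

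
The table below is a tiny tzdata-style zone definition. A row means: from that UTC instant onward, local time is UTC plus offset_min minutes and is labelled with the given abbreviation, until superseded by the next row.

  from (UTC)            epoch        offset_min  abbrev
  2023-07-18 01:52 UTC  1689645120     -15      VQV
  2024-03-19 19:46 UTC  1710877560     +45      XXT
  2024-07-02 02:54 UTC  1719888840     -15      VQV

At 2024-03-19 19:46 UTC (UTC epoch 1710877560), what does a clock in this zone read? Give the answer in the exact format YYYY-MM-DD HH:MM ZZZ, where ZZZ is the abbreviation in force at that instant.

2024-03-19 20:31 XXT

Query: 2024-03-19 19:46 UTC
Rule 2/3 (XXT, +00:45): 2024-03-19 19:46 UTC ≤ query < 2024-07-02 02:54 UTC
19·60 + 46 + 45 = 1231 min
1231 = 0·1440 + 1231; 1231 = 20·60 + 31 → 20:31, same day
→ 2024-03-19 20:31 XXT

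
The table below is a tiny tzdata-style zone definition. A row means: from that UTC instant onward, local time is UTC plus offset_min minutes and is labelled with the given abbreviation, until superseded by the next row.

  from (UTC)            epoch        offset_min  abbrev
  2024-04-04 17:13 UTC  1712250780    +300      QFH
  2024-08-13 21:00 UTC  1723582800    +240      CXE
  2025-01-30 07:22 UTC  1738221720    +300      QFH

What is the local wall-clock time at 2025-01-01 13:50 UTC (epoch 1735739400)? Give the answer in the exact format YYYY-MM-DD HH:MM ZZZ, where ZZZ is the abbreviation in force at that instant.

2025-01-01 17:50 CXE

Query: 2025-01-01 13:50 UTC
Rule 2/3 (CXE, +04:00): 2024-08-13 21:00 UTC ≤ query < 2025-01-30 07:22 UTC
13·60 + 50 + 240 = 1070 min
1070 = 0·1440 + 1070; 1070 = 17·60 + 50 → 17:50, same day
→ 2025-01-01 17:50 CXE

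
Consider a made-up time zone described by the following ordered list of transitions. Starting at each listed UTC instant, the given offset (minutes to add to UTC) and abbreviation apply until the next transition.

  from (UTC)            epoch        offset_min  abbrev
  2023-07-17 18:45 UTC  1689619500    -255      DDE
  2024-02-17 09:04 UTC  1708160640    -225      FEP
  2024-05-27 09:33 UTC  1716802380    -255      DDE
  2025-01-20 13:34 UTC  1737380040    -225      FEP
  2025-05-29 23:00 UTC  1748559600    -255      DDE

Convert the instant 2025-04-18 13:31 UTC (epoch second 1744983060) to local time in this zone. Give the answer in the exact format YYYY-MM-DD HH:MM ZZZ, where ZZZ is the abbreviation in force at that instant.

2025-04-18 09:46 FEP

Query: 2025-04-18 13:31 UTC
Rule 4/5 (FEP, -03:45): 2025-01-20 13:34 UTC ≤ query < 2025-05-29 23:00 UTC
13·60 + 31 - 225 = 586 min
586 = 0·1440 + 586; 586 = 9·60 + 46 → 09:46, same day
→ 2025-04-18 09:46 FEP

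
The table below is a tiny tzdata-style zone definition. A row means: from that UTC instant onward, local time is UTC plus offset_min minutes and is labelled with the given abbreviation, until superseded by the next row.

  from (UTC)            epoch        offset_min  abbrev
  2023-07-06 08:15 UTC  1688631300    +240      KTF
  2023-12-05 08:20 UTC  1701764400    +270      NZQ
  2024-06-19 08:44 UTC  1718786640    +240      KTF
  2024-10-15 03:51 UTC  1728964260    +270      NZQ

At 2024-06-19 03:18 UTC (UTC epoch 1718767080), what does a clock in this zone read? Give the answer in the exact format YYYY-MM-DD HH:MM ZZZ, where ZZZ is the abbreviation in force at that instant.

Query: 2024-06-19 03:18 UTC
Rule 2/4 (NZQ, +04:30): 2023-12-05 08:20 UTC ≤ query < 2024-06-19 08:44 UTC
3·60 + 18 + 270 = 468 min
468 = 0·1440 + 468; 468 = 7·60 + 48 → 07:48, same day
→ 2024-06-19 07:48 NZQ

2024-06-19 07:48 NZQ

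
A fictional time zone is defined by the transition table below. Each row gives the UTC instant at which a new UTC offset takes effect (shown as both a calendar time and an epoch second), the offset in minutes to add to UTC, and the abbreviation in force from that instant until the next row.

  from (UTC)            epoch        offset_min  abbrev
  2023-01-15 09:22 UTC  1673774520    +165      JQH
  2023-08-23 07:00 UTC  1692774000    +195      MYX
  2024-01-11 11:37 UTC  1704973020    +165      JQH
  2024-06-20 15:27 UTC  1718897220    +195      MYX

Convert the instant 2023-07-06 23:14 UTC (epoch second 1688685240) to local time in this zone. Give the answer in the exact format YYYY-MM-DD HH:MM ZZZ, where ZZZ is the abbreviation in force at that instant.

2023-07-07 01:59 JQH

Query: 2023-07-06 23:14 UTC
Rule 1/4 (JQH, +02:45): 2023-01-15 09:22 UTC ≤ query < 2023-08-23 07:00 UTC
23·60 + 14 + 165 = 1559 min
1559 = 1·1440 + 119; 119 = 1·60 + 59 → 01:59, 2023-07-06 + 1 day = 2023-07-07
→ 2023-07-07 01:59 JQH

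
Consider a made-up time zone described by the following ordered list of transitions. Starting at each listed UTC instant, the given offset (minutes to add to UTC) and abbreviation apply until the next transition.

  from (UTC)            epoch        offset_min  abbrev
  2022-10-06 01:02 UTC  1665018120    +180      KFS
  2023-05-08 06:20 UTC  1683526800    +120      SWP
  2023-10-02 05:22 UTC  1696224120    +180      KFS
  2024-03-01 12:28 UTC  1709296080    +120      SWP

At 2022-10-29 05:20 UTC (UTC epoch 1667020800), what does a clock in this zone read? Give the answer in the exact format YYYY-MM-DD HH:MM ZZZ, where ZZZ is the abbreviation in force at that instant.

2022-10-29 08:20 KFS

Query: 2022-10-29 05:20 UTC
Rule 1/4 (KFS, +03:00): 2022-10-06 01:02 UTC ≤ query < 2023-05-08 06:20 UTC
5·60 + 20 + 180 = 500 min
500 = 0·1440 + 500; 500 = 8·60 + 20 → 08:20, same day
→ 2022-10-29 08:20 KFS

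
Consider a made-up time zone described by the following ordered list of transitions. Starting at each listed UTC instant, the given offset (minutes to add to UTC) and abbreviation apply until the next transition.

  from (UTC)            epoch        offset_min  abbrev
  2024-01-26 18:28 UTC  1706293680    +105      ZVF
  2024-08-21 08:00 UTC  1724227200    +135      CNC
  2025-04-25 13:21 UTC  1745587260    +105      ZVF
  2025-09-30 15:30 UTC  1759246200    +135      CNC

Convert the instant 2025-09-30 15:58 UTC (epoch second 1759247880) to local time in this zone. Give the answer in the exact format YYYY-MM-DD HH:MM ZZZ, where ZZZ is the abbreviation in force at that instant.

2025-09-30 18:13 CNC

Query: 2025-09-30 15:58 UTC
Rule 4/4 (CNC, +02:15): 2025-09-30 15:30 UTC ≤ query < +∞
15·60 + 58 + 135 = 1093 min
1093 = 0·1440 + 1093; 1093 = 18·60 + 13 → 18:13, same day
→ 2025-09-30 18:13 CNC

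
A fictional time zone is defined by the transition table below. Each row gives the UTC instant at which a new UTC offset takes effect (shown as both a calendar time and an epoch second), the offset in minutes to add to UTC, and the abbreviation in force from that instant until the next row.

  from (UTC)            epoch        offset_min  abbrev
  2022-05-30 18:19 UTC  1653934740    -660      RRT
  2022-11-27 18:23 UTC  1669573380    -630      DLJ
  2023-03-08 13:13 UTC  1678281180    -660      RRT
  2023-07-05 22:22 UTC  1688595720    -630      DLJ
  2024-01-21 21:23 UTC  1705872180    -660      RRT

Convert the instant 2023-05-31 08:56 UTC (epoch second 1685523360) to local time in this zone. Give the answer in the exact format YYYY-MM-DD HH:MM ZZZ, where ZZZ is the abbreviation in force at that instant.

2023-05-30 21:56 RRT

Query: 2023-05-31 08:56 UTC
Rule 3/5 (RRT, -11:00): 2023-03-08 13:13 UTC ≤ query < 2023-07-05 22:22 UTC
8·60 + 56 - 660 = -124 min
-124 = -1·1440 + 1316; 1316 = 21·60 + 56 → 21:56, 2023-05-31 - 1 day = 2023-05-30
→ 2023-05-30 21:56 RRT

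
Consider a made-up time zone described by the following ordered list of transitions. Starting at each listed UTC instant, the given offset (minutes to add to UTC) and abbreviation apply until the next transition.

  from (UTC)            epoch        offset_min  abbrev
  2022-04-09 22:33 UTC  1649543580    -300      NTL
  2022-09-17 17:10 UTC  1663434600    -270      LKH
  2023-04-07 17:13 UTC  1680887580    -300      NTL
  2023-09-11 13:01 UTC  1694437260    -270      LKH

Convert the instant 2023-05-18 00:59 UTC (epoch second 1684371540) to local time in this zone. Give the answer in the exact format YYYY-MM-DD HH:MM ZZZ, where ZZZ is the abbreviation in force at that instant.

Query: 2023-05-18 00:59 UTC
Rule 3/4 (NTL, -05:00): 2023-04-07 17:13 UTC ≤ query < 2023-09-11 13:01 UTC
0·60 + 59 - 300 = -241 min
-241 = -1·1440 + 1199; 1199 = 19·60 + 59 → 19:59, 2023-05-18 - 1 day = 2023-05-17
→ 2023-05-17 19:59 NTL

2023-05-17 19:59 NTL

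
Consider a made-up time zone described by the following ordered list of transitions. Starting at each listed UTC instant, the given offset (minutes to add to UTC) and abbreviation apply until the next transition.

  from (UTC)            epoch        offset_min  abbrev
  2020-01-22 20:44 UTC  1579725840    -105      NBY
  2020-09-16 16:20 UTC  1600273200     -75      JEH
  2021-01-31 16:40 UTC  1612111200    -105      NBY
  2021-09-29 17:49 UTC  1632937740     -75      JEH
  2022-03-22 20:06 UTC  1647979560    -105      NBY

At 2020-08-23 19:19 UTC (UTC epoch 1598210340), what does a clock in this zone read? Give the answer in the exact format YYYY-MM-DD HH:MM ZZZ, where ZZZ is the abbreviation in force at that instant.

Query: 2020-08-23 19:19 UTC
Rule 1/5 (NBY, -01:45): 2020-01-22 20:44 UTC ≤ query < 2020-09-16 16:20 UTC
19·60 + 19 - 105 = 1054 min
1054 = 0·1440 + 1054; 1054 = 17·60 + 34 → 17:34, same day
→ 2020-08-23 17:34 NBY

2020-08-23 17:34 NBY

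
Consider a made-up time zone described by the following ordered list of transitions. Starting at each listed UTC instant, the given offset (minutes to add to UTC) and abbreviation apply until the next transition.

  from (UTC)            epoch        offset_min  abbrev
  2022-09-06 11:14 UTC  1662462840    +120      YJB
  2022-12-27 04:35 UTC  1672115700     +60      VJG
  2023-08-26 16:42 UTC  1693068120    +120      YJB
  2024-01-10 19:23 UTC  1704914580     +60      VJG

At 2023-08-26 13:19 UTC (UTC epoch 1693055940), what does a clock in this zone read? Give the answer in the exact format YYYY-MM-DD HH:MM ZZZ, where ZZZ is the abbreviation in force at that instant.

Query: 2023-08-26 13:19 UTC
Rule 2/4 (VJG, +01:00): 2022-12-27 04:35 UTC ≤ query < 2023-08-26 16:42 UTC
13·60 + 19 + 60 = 859 min
859 = 0·1440 + 859; 859 = 14·60 + 19 → 14:19, same day
→ 2023-08-26 14:19 VJG

2023-08-26 14:19 VJG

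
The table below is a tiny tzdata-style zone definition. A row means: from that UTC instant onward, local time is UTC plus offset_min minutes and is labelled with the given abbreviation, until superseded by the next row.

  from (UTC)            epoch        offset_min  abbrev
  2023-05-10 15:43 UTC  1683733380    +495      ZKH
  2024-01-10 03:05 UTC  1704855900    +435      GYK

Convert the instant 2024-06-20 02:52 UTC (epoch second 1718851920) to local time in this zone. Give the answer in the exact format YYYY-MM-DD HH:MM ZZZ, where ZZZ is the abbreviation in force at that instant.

2024-06-20 10:07 GYK

Query: 2024-06-20 02:52 UTC
Rule 2/2 (GYK, +07:15): 2024-01-10 03:05 UTC ≤ query < +∞
2·60 + 52 + 435 = 607 min
607 = 0·1440 + 607; 607 = 10·60 + 7 → 10:07, same day
→ 2024-06-20 10:07 GYK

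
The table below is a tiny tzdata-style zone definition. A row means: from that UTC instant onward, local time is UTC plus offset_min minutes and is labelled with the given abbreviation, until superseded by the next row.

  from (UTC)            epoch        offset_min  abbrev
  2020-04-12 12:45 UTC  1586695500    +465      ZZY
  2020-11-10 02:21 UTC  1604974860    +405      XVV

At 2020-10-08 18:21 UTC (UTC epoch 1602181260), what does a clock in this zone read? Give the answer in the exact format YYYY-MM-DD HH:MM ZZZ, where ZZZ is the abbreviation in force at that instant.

2020-10-09 02:06 ZZY

Query: 2020-10-08 18:21 UTC
Rule 1/2 (ZZY, +07:45): 2020-04-12 12:45 UTC ≤ query < 2020-11-10 02:21 UTC
18·60 + 21 + 465 = 1566 min
1566 = 1·1440 + 126; 126 = 2·60 + 6 → 02:06, 2020-10-08 + 1 day = 2020-10-09
→ 2020-10-09 02:06 ZZY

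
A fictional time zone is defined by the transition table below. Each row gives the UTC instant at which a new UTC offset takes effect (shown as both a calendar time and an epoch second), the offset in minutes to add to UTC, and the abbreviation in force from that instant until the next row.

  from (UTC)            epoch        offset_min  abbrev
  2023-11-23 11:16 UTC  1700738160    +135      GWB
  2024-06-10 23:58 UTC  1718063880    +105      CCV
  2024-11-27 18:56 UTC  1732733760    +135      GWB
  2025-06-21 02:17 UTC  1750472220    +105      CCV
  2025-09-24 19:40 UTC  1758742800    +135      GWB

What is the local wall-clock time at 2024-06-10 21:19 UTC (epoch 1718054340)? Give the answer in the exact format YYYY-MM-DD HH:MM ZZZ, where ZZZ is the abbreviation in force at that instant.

2024-06-10 23:34 GWB

Query: 2024-06-10 21:19 UTC
Rule 1/5 (GWB, +02:15): 2023-11-23 11:16 UTC ≤ query < 2024-06-10 23:58 UTC
21·60 + 19 + 135 = 1414 min
1414 = 0·1440 + 1414; 1414 = 23·60 + 34 → 23:34, same day
→ 2024-06-10 23:34 GWB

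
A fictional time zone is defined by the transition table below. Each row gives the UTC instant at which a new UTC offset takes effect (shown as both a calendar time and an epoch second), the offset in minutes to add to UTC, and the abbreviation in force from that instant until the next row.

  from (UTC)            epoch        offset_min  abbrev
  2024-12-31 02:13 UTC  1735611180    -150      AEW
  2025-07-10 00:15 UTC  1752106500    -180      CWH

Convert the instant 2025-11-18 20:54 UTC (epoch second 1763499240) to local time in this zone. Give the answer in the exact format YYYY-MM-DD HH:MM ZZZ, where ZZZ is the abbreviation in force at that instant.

Query: 2025-11-18 20:54 UTC
Rule 2/2 (CWH, -03:00): 2025-07-10 00:15 UTC ≤ query < +∞
20·60 + 54 - 180 = 1074 min
1074 = 0·1440 + 1074; 1074 = 17·60 + 54 → 17:54, same day
→ 2025-11-18 17:54 CWH

2025-11-18 17:54 CWH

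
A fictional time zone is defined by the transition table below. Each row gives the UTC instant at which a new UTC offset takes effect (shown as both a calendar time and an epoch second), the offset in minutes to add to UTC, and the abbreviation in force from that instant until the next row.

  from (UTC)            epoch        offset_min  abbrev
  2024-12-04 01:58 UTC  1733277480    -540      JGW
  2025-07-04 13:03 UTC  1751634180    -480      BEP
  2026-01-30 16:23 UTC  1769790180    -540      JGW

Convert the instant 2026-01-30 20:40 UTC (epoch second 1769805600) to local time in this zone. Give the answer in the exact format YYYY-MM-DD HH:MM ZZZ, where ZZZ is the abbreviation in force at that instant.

Query: 2026-01-30 20:40 UTC
Rule 3/3 (JGW, -09:00): 2026-01-30 16:23 UTC ≤ query < +∞
20·60 + 40 - 540 = 700 min
700 = 0·1440 + 700; 700 = 11·60 + 40 → 11:40, same day
→ 2026-01-30 11:40 JGW

2026-01-30 11:40 JGW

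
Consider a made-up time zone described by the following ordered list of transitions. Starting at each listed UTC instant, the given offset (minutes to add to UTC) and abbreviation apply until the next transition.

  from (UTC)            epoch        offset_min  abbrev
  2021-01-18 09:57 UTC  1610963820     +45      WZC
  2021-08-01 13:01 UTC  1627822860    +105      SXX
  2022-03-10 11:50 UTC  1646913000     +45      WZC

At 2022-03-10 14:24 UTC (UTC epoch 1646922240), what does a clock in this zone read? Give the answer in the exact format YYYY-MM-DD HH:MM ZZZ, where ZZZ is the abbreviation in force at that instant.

Query: 2022-03-10 14:24 UTC
Rule 3/3 (WZC, +00:45): 2022-03-10 11:50 UTC ≤ query < +∞
14·60 + 24 + 45 = 909 min
909 = 0·1440 + 909; 909 = 15·60 + 9 → 15:09, same day
→ 2022-03-10 15:09 WZC

2022-03-10 15:09 WZC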